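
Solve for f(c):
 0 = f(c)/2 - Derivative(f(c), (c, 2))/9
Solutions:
 f(c) = C1*exp(-3*sqrt(2)*c/2) + C2*exp(3*sqrt(2)*c/2)


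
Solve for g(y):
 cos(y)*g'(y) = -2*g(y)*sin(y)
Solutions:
 g(y) = C1*cos(y)^2


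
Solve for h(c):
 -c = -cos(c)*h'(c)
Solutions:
 h(c) = C1 + Integral(c/cos(c), c)


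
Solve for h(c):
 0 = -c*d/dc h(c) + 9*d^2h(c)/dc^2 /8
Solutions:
 h(c) = C1 + C2*erfi(2*c/3)


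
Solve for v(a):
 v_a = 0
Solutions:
 v(a) = C1


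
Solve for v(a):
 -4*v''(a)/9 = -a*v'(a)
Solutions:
 v(a) = C1 + C2*erfi(3*sqrt(2)*a/4)


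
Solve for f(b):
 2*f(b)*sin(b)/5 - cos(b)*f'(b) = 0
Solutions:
 f(b) = C1/cos(b)^(2/5)


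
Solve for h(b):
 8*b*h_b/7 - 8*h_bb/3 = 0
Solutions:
 h(b) = C1 + C2*erfi(sqrt(42)*b/14)


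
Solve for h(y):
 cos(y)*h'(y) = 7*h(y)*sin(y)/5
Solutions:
 h(y) = C1/cos(y)^(7/5)


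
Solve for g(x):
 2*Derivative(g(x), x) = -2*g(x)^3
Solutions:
 g(x) = -sqrt(2)*sqrt(-1/(C1 - x))/2
 g(x) = sqrt(2)*sqrt(-1/(C1 - x))/2


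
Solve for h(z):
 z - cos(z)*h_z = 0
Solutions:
 h(z) = C1 + Integral(z/cos(z), z)


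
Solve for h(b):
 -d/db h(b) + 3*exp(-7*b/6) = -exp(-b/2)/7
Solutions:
 h(b) = C1 - 2*exp(-b/2)/7 - 18*exp(-7*b/6)/7


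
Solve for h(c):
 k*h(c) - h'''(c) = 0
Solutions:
 h(c) = C1*exp(c*k^(1/3)) + C2*exp(c*k^(1/3)*(-1 + sqrt(3)*I)/2) + C3*exp(-c*k^(1/3)*(1 + sqrt(3)*I)/2)


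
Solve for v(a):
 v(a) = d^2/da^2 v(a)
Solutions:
 v(a) = C1*exp(-a) + C2*exp(a)


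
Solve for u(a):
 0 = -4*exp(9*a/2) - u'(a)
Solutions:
 u(a) = C1 - 8*exp(9*a/2)/9


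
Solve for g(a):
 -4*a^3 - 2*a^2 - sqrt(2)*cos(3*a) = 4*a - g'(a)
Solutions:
 g(a) = C1 + a^4 + 2*a^3/3 + 2*a^2 + sqrt(2)*sin(3*a)/3


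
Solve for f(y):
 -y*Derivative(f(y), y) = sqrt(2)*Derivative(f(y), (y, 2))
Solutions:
 f(y) = C1 + C2*erf(2^(1/4)*y/2)


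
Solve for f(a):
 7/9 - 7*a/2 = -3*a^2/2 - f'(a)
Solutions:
 f(a) = C1 - a^3/2 + 7*a^2/4 - 7*a/9


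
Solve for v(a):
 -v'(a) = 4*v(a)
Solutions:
 v(a) = C1*exp(-4*a)


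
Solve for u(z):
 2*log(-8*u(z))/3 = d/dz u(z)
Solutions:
 -3*Integral(1/(log(-_y) + 3*log(2)), (_y, u(z)))/2 = C1 - z


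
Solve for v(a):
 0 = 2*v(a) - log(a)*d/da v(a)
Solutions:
 v(a) = C1*exp(2*li(a))


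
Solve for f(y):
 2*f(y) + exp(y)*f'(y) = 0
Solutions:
 f(y) = C1*exp(2*exp(-y))


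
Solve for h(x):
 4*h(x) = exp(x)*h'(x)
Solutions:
 h(x) = C1*exp(-4*exp(-x))


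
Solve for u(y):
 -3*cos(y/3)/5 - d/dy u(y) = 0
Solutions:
 u(y) = C1 - 9*sin(y/3)/5


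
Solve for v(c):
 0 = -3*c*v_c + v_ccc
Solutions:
 v(c) = C1 + Integral(C2*airyai(3^(1/3)*c) + C3*airybi(3^(1/3)*c), c)


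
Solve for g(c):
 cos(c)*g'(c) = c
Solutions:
 g(c) = C1 + Integral(c/cos(c), c)


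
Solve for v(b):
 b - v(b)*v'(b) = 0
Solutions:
 v(b) = -sqrt(C1 + b^2)
 v(b) = sqrt(C1 + b^2)


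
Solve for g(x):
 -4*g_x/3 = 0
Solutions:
 g(x) = C1


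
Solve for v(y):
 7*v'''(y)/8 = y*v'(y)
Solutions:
 v(y) = C1 + Integral(C2*airyai(2*7^(2/3)*y/7) + C3*airybi(2*7^(2/3)*y/7), y)


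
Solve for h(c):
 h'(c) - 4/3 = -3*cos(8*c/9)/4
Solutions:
 h(c) = C1 + 4*c/3 - 27*sin(8*c/9)/32


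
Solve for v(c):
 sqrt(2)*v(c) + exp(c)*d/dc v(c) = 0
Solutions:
 v(c) = C1*exp(sqrt(2)*exp(-c))


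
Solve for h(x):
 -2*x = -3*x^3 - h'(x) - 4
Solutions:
 h(x) = C1 - 3*x^4/4 + x^2 - 4*x


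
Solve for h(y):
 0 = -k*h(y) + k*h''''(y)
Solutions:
 h(y) = C1*exp(-y) + C2*exp(y) + C3*sin(y) + C4*cos(y)


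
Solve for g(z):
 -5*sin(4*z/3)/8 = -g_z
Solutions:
 g(z) = C1 - 15*cos(4*z/3)/32


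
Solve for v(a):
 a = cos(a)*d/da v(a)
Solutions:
 v(a) = C1 + Integral(a/cos(a), a)


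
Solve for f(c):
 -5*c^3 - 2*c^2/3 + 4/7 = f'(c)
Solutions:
 f(c) = C1 - 5*c^4/4 - 2*c^3/9 + 4*c/7


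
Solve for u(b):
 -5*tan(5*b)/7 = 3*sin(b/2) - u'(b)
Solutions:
 u(b) = C1 - log(cos(5*b))/7 - 6*cos(b/2)


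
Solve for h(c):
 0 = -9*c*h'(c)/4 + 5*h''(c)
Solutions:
 h(c) = C1 + C2*erfi(3*sqrt(10)*c/20)


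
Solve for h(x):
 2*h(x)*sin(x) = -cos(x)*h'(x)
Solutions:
 h(x) = C1*cos(x)^2


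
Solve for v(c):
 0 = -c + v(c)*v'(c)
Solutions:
 v(c) = -sqrt(C1 + c^2)
 v(c) = sqrt(C1 + c^2)


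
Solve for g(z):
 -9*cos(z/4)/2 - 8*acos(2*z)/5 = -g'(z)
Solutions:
 g(z) = C1 + 8*z*acos(2*z)/5 - 4*sqrt(1 - 4*z^2)/5 + 18*sin(z/4)


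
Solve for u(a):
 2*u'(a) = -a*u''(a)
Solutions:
 u(a) = C1 + C2/a


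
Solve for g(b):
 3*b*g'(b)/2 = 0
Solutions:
 g(b) = C1


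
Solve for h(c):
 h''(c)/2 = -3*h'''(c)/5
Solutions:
 h(c) = C1 + C2*c + C3*exp(-5*c/6)


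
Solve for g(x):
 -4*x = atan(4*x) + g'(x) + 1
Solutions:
 g(x) = C1 - 2*x^2 - x*atan(4*x) - x + log(16*x^2 + 1)/8


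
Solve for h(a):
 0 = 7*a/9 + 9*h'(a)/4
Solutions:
 h(a) = C1 - 14*a^2/81


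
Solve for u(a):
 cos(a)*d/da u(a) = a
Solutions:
 u(a) = C1 + Integral(a/cos(a), a)


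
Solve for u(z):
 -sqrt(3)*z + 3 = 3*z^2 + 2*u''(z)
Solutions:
 u(z) = C1 + C2*z - z^4/8 - sqrt(3)*z^3/12 + 3*z^2/4


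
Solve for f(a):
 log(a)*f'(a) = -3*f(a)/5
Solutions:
 f(a) = C1*exp(-3*li(a)/5)


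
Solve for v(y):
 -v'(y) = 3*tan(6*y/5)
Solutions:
 v(y) = C1 + 5*log(cos(6*y/5))/2


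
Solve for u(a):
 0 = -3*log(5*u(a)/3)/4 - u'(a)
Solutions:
 -4*Integral(1/(-log(_y) - log(5) + log(3)), (_y, u(a)))/3 = C1 - a


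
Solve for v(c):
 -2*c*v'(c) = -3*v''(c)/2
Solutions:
 v(c) = C1 + C2*erfi(sqrt(6)*c/3)


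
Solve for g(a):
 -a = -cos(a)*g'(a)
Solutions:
 g(a) = C1 + Integral(a/cos(a), a)


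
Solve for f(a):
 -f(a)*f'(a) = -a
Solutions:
 f(a) = -sqrt(C1 + a^2)
 f(a) = sqrt(C1 + a^2)


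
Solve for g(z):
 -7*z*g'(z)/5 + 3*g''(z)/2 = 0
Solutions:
 g(z) = C1 + C2*erfi(sqrt(105)*z/15)


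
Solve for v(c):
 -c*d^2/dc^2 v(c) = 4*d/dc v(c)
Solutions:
 v(c) = C1 + C2/c^3


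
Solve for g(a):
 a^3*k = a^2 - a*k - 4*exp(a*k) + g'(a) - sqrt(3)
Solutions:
 g(a) = C1 + a^4*k/4 - a^3/3 + a^2*k/2 + sqrt(3)*a + 4*exp(a*k)/k


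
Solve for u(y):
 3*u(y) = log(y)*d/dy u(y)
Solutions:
 u(y) = C1*exp(3*li(y))


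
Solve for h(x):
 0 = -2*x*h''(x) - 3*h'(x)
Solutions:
 h(x) = C1 + C2/sqrt(x)


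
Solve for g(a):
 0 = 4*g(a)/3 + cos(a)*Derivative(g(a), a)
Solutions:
 g(a) = C1*(sin(a) - 1)^(2/3)/(sin(a) + 1)^(2/3)


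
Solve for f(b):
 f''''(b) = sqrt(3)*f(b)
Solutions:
 f(b) = C1*exp(-3^(1/8)*b) + C2*exp(3^(1/8)*b) + C3*sin(3^(1/8)*b) + C4*cos(3^(1/8)*b)


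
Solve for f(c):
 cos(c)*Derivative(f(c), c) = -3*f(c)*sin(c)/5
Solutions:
 f(c) = C1*cos(c)^(3/5)


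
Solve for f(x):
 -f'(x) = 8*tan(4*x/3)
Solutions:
 f(x) = C1 + 6*log(cos(4*x/3))


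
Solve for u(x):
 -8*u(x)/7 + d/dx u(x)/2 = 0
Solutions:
 u(x) = C1*exp(16*x/7)


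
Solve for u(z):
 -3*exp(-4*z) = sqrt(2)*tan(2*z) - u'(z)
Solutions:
 u(z) = C1 + sqrt(2)*log(tan(2*z)^2 + 1)/4 - 3*exp(-4*z)/4


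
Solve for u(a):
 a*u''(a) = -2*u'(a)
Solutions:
 u(a) = C1 + C2/a


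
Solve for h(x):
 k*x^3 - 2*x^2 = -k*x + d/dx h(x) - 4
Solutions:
 h(x) = C1 + k*x^4/4 + k*x^2/2 - 2*x^3/3 + 4*x


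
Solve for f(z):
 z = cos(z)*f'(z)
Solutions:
 f(z) = C1 + Integral(z/cos(z), z)


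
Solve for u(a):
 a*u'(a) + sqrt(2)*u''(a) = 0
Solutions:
 u(a) = C1 + C2*erf(2^(1/4)*a/2)


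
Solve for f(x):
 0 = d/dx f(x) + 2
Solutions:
 f(x) = C1 - 2*x


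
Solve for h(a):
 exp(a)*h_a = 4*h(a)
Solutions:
 h(a) = C1*exp(-4*exp(-a))


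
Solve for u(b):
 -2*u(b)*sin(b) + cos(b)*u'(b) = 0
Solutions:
 u(b) = C1/cos(b)^2


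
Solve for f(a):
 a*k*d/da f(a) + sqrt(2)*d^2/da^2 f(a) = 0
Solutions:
 f(a) = Piecewise((-2^(3/4)*sqrt(pi)*C1*erf(2^(1/4)*a*sqrt(k)/2)/(2*sqrt(k)) - C2, (k > 0) | (k < 0)), (-C1*a - C2, True))


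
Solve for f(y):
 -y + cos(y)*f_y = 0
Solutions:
 f(y) = C1 + Integral(y/cos(y), y)


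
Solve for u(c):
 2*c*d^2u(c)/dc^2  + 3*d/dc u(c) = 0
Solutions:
 u(c) = C1 + C2/sqrt(c)


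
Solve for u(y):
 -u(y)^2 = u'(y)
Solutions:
 u(y) = 1/(C1 + y)


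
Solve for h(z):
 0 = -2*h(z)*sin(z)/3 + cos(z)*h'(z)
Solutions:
 h(z) = C1/cos(z)^(2/3)


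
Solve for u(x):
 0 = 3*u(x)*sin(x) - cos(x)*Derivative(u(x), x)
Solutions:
 u(x) = C1/cos(x)^3


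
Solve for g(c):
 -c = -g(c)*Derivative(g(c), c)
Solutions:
 g(c) = -sqrt(C1 + c^2)
 g(c) = sqrt(C1 + c^2)


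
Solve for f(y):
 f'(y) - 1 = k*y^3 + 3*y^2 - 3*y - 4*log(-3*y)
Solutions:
 f(y) = C1 + k*y^4/4 + y^3 - 3*y^2/2 - 4*y*log(-y) + y*(5 - 4*log(3))


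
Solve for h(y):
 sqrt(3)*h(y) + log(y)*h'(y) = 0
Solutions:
 h(y) = C1*exp(-sqrt(3)*li(y))


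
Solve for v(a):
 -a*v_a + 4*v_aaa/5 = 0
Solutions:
 v(a) = C1 + Integral(C2*airyai(10^(1/3)*a/2) + C3*airybi(10^(1/3)*a/2), a)


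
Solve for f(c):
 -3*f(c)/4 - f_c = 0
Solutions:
 f(c) = C1*exp(-3*c/4)


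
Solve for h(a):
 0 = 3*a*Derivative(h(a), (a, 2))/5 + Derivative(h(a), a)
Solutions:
 h(a) = C1 + C2/a^(2/3)


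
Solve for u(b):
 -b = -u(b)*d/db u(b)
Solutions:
 u(b) = -sqrt(C1 + b^2)
 u(b) = sqrt(C1 + b^2)


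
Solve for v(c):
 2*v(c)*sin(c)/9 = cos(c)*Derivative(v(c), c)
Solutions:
 v(c) = C1/cos(c)^(2/9)


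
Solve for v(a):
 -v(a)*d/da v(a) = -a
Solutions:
 v(a) = -sqrt(C1 + a^2)
 v(a) = sqrt(C1 + a^2)


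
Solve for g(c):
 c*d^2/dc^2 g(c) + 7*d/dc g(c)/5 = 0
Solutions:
 g(c) = C1 + C2/c^(2/5)


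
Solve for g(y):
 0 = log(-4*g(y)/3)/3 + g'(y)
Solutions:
 3*Integral(1/(log(-_y) - log(3) + 2*log(2)), (_y, g(y))) = C1 - y


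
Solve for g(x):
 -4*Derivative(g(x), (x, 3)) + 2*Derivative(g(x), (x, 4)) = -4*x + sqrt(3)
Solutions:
 g(x) = C1 + C2*x + C3*x^2 + C4*exp(2*x) + x^4/24 + x^3*(2 - sqrt(3))/24


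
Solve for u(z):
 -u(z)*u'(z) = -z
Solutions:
 u(z) = -sqrt(C1 + z^2)
 u(z) = sqrt(C1 + z^2)


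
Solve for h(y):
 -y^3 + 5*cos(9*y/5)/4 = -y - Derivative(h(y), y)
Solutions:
 h(y) = C1 + y^4/4 - y^2/2 - 25*sin(9*y/5)/36


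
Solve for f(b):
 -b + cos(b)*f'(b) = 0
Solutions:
 f(b) = C1 + Integral(b/cos(b), b)


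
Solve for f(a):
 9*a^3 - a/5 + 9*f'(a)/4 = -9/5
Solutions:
 f(a) = C1 - a^4 + 2*a^2/45 - 4*a/5


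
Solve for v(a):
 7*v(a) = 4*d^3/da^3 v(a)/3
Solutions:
 v(a) = C3*exp(42^(1/3)*a/2) + (C1*sin(14^(1/3)*3^(5/6)*a/4) + C2*cos(14^(1/3)*3^(5/6)*a/4))*exp(-42^(1/3)*a/4)


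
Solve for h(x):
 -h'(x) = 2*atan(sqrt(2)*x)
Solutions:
 h(x) = C1 - 2*x*atan(sqrt(2)*x) + sqrt(2)*log(2*x^2 + 1)/2


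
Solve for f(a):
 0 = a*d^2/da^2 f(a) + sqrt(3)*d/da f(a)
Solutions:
 f(a) = C1 + C2*a^(1 - sqrt(3))


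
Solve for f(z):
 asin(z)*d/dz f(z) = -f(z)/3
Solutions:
 f(z) = C1*exp(-Integral(1/asin(z), z)/3)


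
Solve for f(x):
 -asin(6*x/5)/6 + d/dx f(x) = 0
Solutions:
 f(x) = C1 + x*asin(6*x/5)/6 + sqrt(25 - 36*x^2)/36


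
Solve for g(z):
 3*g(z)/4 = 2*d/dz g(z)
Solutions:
 g(z) = C1*exp(3*z/8)


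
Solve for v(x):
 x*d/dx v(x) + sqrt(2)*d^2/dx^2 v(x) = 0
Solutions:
 v(x) = C1 + C2*erf(2^(1/4)*x/2)


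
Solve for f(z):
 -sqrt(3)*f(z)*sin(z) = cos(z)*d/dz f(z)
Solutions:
 f(z) = C1*cos(z)^(sqrt(3))


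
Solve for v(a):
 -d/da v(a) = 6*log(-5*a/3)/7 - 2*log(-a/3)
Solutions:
 v(a) = C1 + 8*a*log(-a)/7 + a*(-log(46875)/7 - 8/7 - log(3))


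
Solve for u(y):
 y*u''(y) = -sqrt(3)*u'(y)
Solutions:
 u(y) = C1 + C2*y^(1 - sqrt(3))


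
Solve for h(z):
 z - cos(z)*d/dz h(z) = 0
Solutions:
 h(z) = C1 + Integral(z/cos(z), z)


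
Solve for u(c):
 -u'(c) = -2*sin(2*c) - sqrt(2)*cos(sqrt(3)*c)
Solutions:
 u(c) = C1 + sqrt(6)*sin(sqrt(3)*c)/3 - cos(2*c)


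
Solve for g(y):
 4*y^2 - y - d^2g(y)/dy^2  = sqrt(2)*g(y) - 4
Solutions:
 g(y) = C1*sin(2^(1/4)*y) + C2*cos(2^(1/4)*y) + 2*sqrt(2)*y^2 - sqrt(2)*y/2 - 4 + 2*sqrt(2)


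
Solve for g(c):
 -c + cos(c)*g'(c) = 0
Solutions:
 g(c) = C1 + Integral(c/cos(c), c)


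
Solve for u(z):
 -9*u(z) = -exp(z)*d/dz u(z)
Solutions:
 u(z) = C1*exp(-9*exp(-z))


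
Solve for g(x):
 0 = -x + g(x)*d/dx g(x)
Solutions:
 g(x) = -sqrt(C1 + x^2)
 g(x) = sqrt(C1 + x^2)


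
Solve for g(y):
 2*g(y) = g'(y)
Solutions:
 g(y) = C1*exp(2*y)


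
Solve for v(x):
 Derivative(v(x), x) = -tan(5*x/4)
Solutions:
 v(x) = C1 + 4*log(cos(5*x/4))/5


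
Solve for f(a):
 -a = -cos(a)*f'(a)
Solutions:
 f(a) = C1 + Integral(a/cos(a), a)


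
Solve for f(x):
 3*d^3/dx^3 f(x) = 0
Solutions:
 f(x) = C1 + C2*x + C3*x^2


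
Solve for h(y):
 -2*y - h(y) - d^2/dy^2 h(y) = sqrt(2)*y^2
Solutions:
 h(y) = C1*sin(y) + C2*cos(y) - sqrt(2)*y^2 - 2*y + 2*sqrt(2)


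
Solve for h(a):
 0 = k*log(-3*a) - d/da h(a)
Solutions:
 h(a) = C1 + a*k*log(-a) + a*k*(-1 + log(3))


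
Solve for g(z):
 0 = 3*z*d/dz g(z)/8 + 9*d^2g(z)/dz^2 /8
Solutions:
 g(z) = C1 + C2*erf(sqrt(6)*z/6)


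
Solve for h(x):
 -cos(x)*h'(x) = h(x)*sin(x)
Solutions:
 h(x) = C1*cos(x)


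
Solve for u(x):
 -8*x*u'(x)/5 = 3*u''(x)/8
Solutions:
 u(x) = C1 + C2*erf(4*sqrt(30)*x/15)


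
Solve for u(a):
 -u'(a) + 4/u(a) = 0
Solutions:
 u(a) = -sqrt(C1 + 8*a)
 u(a) = sqrt(C1 + 8*a)


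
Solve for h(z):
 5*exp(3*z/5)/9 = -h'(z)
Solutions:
 h(z) = C1 - 25*exp(3*z/5)/27


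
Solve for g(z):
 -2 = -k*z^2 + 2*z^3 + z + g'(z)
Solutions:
 g(z) = C1 + k*z^3/3 - z^4/2 - z^2/2 - 2*z


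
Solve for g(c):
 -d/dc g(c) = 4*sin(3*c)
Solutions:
 g(c) = C1 + 4*cos(3*c)/3


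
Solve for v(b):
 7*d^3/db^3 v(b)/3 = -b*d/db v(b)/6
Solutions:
 v(b) = C1 + Integral(C2*airyai(-14^(2/3)*b/14) + C3*airybi(-14^(2/3)*b/14), b)


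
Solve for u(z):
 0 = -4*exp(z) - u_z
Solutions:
 u(z) = C1 - 4*exp(z)


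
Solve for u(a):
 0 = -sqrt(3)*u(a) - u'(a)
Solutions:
 u(a) = C1*exp(-sqrt(3)*a)


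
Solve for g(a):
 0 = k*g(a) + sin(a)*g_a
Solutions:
 g(a) = C1*exp(k*(-log(cos(a) - 1) + log(cos(a) + 1))/2)


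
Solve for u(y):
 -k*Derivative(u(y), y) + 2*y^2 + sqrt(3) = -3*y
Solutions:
 u(y) = C1 + 2*y^3/(3*k) + 3*y^2/(2*k) + sqrt(3)*y/k


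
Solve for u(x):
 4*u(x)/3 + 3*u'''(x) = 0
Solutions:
 u(x) = C3*exp(-2^(2/3)*3^(1/3)*x/3) + (C1*sin(2^(2/3)*3^(5/6)*x/6) + C2*cos(2^(2/3)*3^(5/6)*x/6))*exp(2^(2/3)*3^(1/3)*x/6)


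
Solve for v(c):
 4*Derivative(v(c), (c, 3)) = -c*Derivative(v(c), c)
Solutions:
 v(c) = C1 + Integral(C2*airyai(-2^(1/3)*c/2) + C3*airybi(-2^(1/3)*c/2), c)


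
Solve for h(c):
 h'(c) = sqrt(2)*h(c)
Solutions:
 h(c) = C1*exp(sqrt(2)*c)


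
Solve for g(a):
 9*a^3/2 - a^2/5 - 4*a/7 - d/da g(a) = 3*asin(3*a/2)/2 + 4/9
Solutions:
 g(a) = C1 + 9*a^4/8 - a^3/15 - 2*a^2/7 - 3*a*asin(3*a/2)/2 - 4*a/9 - sqrt(4 - 9*a^2)/2


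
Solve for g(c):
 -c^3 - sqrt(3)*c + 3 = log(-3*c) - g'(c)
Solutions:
 g(c) = C1 + c^4/4 + sqrt(3)*c^2/2 + c*log(-c) + c*(-4 + log(3))


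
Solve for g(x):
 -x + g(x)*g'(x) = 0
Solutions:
 g(x) = -sqrt(C1 + x^2)
 g(x) = sqrt(C1 + x^2)


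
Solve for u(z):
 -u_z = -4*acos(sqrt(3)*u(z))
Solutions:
 Integral(1/acos(sqrt(3)*_y), (_y, u(z))) = C1 + 4*z


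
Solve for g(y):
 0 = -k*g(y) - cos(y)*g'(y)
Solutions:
 g(y) = C1*exp(k*(log(sin(y) - 1) - log(sin(y) + 1))/2)


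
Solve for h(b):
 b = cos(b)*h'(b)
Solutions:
 h(b) = C1 + Integral(b/cos(b), b)


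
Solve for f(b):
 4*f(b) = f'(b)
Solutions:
 f(b) = C1*exp(4*b)


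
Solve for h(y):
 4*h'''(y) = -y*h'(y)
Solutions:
 h(y) = C1 + Integral(C2*airyai(-2^(1/3)*y/2) + C3*airybi(-2^(1/3)*y/2), y)


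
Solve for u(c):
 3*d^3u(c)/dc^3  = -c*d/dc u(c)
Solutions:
 u(c) = C1 + Integral(C2*airyai(-3^(2/3)*c/3) + C3*airybi(-3^(2/3)*c/3), c)


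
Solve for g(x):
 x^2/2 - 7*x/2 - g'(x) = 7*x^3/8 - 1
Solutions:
 g(x) = C1 - 7*x^4/32 + x^3/6 - 7*x^2/4 + x


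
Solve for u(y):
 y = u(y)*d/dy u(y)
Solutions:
 u(y) = -sqrt(C1 + y^2)
 u(y) = sqrt(C1 + y^2)


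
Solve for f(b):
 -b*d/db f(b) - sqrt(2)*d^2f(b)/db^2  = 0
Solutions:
 f(b) = C1 + C2*erf(2^(1/4)*b/2)


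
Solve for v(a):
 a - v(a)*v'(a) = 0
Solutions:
 v(a) = -sqrt(C1 + a^2)
 v(a) = sqrt(C1 + a^2)


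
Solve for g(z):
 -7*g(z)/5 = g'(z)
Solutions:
 g(z) = C1*exp(-7*z/5)


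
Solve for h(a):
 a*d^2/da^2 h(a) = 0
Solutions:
 h(a) = C1 + C2*a


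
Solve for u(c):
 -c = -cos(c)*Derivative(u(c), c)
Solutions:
 u(c) = C1 + Integral(c/cos(c), c)


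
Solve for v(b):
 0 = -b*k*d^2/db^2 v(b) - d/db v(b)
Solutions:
 v(b) = C1 + b^(((re(k) - 1)*re(k) + im(k)^2)/(re(k)^2 + im(k)^2))*(C2*sin(log(b)*Abs(im(k))/(re(k)^2 + im(k)^2)) + C3*cos(log(b)*im(k)/(re(k)^2 + im(k)^2)))


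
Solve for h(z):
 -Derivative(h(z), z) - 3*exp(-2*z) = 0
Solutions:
 h(z) = C1 + 3*exp(-2*z)/2


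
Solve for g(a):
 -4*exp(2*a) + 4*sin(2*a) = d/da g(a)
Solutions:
 g(a) = C1 - 2*exp(2*a) - 2*cos(2*a)


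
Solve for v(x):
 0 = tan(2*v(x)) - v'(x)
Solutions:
 v(x) = -asin(C1*exp(2*x))/2 + pi/2
 v(x) = asin(C1*exp(2*x))/2


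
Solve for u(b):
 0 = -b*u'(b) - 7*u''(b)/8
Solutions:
 u(b) = C1 + C2*erf(2*sqrt(7)*b/7)


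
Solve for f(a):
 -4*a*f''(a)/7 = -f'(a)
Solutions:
 f(a) = C1 + C2*a^(11/4)


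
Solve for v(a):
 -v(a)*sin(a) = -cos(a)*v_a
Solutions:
 v(a) = C1/cos(a)


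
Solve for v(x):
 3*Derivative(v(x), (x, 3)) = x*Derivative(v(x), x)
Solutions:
 v(x) = C1 + Integral(C2*airyai(3^(2/3)*x/3) + C3*airybi(3^(2/3)*x/3), x)


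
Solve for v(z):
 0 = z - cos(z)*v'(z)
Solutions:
 v(z) = C1 + Integral(z/cos(z), z)


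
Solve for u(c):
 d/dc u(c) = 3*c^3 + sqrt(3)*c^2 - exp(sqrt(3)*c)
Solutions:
 u(c) = C1 + 3*c^4/4 + sqrt(3)*c^3/3 - sqrt(3)*exp(sqrt(3)*c)/3


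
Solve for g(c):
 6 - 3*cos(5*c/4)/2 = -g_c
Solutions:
 g(c) = C1 - 6*c + 6*sin(5*c/4)/5


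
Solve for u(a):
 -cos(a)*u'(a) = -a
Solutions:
 u(a) = C1 + Integral(a/cos(a), a)


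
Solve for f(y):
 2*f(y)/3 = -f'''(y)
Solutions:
 f(y) = C3*exp(-2^(1/3)*3^(2/3)*y/3) + (C1*sin(2^(1/3)*3^(1/6)*y/2) + C2*cos(2^(1/3)*3^(1/6)*y/2))*exp(2^(1/3)*3^(2/3)*y/6)


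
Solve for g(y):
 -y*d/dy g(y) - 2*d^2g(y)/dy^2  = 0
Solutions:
 g(y) = C1 + C2*erf(y/2)


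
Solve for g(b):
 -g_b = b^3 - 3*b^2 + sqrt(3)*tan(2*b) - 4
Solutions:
 g(b) = C1 - b^4/4 + b^3 + 4*b + sqrt(3)*log(cos(2*b))/2


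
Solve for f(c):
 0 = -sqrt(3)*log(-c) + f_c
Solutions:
 f(c) = C1 + sqrt(3)*c*log(-c) - sqrt(3)*c


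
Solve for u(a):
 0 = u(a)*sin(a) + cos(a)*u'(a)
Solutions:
 u(a) = C1*cos(a)


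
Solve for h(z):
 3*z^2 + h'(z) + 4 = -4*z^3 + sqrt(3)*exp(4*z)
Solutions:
 h(z) = C1 - z^4 - z^3 - 4*z + sqrt(3)*exp(4*z)/4


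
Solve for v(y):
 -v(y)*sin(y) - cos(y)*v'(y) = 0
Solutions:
 v(y) = C1*cos(y)


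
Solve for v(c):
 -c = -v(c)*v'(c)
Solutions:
 v(c) = -sqrt(C1 + c^2)
 v(c) = sqrt(C1 + c^2)


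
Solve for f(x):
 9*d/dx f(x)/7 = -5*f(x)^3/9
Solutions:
 f(x) = -9*sqrt(2)*sqrt(-1/(C1 - 35*x))/2
 f(x) = 9*sqrt(2)*sqrt(-1/(C1 - 35*x))/2


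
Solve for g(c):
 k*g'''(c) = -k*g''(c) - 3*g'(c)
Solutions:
 g(c) = C1 + C2*exp(c*(-1 + sqrt(k*(k - 12))/k)/2) + C3*exp(-c*(1 + sqrt(k*(k - 12))/k)/2)


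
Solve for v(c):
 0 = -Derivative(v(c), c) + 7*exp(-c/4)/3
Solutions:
 v(c) = C1 - 28*exp(-c/4)/3


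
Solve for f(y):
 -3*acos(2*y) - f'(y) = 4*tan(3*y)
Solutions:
 f(y) = C1 - 3*y*acos(2*y) + 3*sqrt(1 - 4*y^2)/2 + 4*log(cos(3*y))/3


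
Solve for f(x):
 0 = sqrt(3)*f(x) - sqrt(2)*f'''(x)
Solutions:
 f(x) = C3*exp(2^(5/6)*3^(1/6)*x/2) + (C1*sin(2^(5/6)*3^(2/3)*x/4) + C2*cos(2^(5/6)*3^(2/3)*x/4))*exp(-2^(5/6)*3^(1/6)*x/4)


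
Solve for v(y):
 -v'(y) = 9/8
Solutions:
 v(y) = C1 - 9*y/8


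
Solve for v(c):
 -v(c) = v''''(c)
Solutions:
 v(c) = (C1*sin(sqrt(2)*c/2) + C2*cos(sqrt(2)*c/2))*exp(-sqrt(2)*c/2) + (C3*sin(sqrt(2)*c/2) + C4*cos(sqrt(2)*c/2))*exp(sqrt(2)*c/2)


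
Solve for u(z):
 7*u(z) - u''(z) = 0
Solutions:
 u(z) = C1*exp(-sqrt(7)*z) + C2*exp(sqrt(7)*z)


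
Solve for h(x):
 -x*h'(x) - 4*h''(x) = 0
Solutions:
 h(x) = C1 + C2*erf(sqrt(2)*x/4)


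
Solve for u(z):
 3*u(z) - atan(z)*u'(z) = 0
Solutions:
 u(z) = C1*exp(3*Integral(1/atan(z), z))


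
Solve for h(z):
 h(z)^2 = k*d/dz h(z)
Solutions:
 h(z) = -k/(C1*k + z)


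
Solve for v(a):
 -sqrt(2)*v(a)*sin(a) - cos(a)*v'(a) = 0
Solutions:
 v(a) = C1*cos(a)^(sqrt(2))


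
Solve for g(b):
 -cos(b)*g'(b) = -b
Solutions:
 g(b) = C1 + Integral(b/cos(b), b)


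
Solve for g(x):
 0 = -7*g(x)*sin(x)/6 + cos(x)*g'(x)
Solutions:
 g(x) = C1/cos(x)^(7/6)


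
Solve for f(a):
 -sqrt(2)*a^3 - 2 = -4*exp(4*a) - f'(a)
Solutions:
 f(a) = C1 + sqrt(2)*a^4/4 + 2*a - exp(4*a)


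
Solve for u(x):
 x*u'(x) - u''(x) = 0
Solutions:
 u(x) = C1 + C2*erfi(sqrt(2)*x/2)


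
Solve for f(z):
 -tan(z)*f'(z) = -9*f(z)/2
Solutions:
 f(z) = C1*sin(z)^(9/2)


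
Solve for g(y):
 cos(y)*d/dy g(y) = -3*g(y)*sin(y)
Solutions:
 g(y) = C1*cos(y)^3


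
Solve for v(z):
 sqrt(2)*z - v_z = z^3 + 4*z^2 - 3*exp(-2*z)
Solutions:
 v(z) = C1 - z^4/4 - 4*z^3/3 + sqrt(2)*z^2/2 - 3*exp(-2*z)/2


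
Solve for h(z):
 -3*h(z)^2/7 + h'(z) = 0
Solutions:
 h(z) = -7/(C1 + 3*z)


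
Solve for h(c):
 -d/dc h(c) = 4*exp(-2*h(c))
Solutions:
 h(c) = log(-sqrt(C1 - 8*c))
 h(c) = log(C1 - 8*c)/2


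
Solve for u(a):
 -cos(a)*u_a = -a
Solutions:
 u(a) = C1 + Integral(a/cos(a), a)


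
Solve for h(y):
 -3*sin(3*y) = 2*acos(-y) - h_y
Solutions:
 h(y) = C1 + 2*y*acos(-y) + 2*sqrt(1 - y^2) - cos(3*y)


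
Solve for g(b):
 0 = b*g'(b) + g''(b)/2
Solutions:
 g(b) = C1 + C2*erf(b)


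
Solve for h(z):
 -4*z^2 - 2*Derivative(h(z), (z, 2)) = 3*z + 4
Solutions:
 h(z) = C1 + C2*z - z^4/6 - z^3/4 - z^2


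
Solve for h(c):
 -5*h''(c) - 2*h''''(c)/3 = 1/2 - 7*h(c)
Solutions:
 h(c) = C1*exp(-c*sqrt(-15 + sqrt(393))/2) + C2*exp(c*sqrt(-15 + sqrt(393))/2) + C3*sin(c*sqrt(15 + sqrt(393))/2) + C4*cos(c*sqrt(15 + sqrt(393))/2) + 1/14


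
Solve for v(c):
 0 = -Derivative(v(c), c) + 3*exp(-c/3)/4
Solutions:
 v(c) = C1 - 9*exp(-c/3)/4


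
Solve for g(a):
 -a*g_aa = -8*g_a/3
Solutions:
 g(a) = C1 + C2*a^(11/3)


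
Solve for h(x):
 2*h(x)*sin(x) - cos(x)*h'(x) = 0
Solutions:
 h(x) = C1/cos(x)^2


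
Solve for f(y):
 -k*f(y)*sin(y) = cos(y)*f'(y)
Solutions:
 f(y) = C1*exp(k*log(cos(y)))


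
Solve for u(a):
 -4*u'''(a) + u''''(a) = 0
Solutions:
 u(a) = C1 + C2*a + C3*a^2 + C4*exp(4*a)


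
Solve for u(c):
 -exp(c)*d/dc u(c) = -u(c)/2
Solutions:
 u(c) = C1*exp(-exp(-c)/2)


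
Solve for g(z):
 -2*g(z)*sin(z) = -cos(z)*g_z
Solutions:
 g(z) = C1/cos(z)^2


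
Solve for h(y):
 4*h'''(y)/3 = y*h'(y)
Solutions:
 h(y) = C1 + Integral(C2*airyai(6^(1/3)*y/2) + C3*airybi(6^(1/3)*y/2), y)


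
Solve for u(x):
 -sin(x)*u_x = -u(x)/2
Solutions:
 u(x) = C1*(cos(x) - 1)^(1/4)/(cos(x) + 1)^(1/4)


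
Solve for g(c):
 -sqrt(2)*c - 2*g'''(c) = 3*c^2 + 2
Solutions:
 g(c) = C1 + C2*c + C3*c^2 - c^5/40 - sqrt(2)*c^4/48 - c^3/6


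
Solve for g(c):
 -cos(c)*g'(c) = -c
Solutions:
 g(c) = C1 + Integral(c/cos(c), c)


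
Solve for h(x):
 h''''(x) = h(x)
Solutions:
 h(x) = C1*exp(-x) + C2*exp(x) + C3*sin(x) + C4*cos(x)


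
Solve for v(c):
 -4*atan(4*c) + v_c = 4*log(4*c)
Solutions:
 v(c) = C1 + 4*c*log(c) + 4*c*atan(4*c) - 4*c + 8*c*log(2) - log(16*c^2 + 1)/2


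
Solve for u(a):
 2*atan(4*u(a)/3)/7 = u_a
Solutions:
 Integral(1/atan(4*_y/3), (_y, u(a))) = C1 + 2*a/7


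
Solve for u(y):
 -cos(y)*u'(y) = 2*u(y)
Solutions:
 u(y) = C1*(sin(y) - 1)/(sin(y) + 1)


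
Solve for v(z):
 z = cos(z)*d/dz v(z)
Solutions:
 v(z) = C1 + Integral(z/cos(z), z)


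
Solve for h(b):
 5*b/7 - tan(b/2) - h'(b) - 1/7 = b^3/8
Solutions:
 h(b) = C1 - b^4/32 + 5*b^2/14 - b/7 + 2*log(cos(b/2))


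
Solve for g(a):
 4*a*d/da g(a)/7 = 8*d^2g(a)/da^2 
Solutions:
 g(a) = C1 + C2*erfi(sqrt(7)*a/14)


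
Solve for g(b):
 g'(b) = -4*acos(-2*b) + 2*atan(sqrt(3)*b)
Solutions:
 g(b) = C1 - 4*b*acos(-2*b) + 2*b*atan(sqrt(3)*b) - 2*sqrt(1 - 4*b^2) - sqrt(3)*log(3*b^2 + 1)/3


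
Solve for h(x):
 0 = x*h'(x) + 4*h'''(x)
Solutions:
 h(x) = C1 + Integral(C2*airyai(-2^(1/3)*x/2) + C3*airybi(-2^(1/3)*x/2), x)


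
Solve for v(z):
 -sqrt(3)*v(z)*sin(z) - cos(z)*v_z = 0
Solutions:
 v(z) = C1*cos(z)^(sqrt(3))


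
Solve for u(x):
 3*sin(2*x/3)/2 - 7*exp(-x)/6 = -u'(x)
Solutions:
 u(x) = C1 + 9*cos(2*x/3)/4 - 7*exp(-x)/6


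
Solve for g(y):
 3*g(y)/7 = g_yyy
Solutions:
 g(y) = C3*exp(3^(1/3)*7^(2/3)*y/7) + (C1*sin(3^(5/6)*7^(2/3)*y/14) + C2*cos(3^(5/6)*7^(2/3)*y/14))*exp(-3^(1/3)*7^(2/3)*y/14)


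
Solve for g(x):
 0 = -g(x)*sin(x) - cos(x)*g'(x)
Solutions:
 g(x) = C1*cos(x)


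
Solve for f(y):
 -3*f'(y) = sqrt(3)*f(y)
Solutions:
 f(y) = C1*exp(-sqrt(3)*y/3)


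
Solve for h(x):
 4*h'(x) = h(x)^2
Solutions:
 h(x) = -4/(C1 + x)


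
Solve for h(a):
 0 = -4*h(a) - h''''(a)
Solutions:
 h(a) = (C1*sin(a) + C2*cos(a))*exp(-a) + (C3*sin(a) + C4*cos(a))*exp(a)


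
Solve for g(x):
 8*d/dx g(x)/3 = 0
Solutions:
 g(x) = C1


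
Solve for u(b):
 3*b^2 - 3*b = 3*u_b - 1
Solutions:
 u(b) = C1 + b^3/3 - b^2/2 + b/3


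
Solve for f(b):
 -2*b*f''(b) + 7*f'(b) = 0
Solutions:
 f(b) = C1 + C2*b^(9/2)


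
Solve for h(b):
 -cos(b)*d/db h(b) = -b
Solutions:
 h(b) = C1 + Integral(b/cos(b), b)


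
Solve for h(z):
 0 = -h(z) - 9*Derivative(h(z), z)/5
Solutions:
 h(z) = C1*exp(-5*z/9)


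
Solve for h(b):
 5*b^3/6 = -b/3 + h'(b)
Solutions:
 h(b) = C1 + 5*b^4/24 + b^2/6


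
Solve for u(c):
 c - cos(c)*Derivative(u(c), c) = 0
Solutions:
 u(c) = C1 + Integral(c/cos(c), c)


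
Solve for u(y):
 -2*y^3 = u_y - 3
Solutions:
 u(y) = C1 - y^4/2 + 3*y


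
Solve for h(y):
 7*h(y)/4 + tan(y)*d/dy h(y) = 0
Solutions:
 h(y) = C1/sin(y)^(7/4)


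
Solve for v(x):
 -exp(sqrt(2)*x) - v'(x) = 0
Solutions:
 v(x) = C1 - sqrt(2)*exp(sqrt(2)*x)/2


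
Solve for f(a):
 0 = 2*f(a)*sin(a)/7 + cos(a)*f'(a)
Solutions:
 f(a) = C1*cos(a)^(2/7)


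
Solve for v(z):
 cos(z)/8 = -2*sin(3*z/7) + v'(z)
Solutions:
 v(z) = C1 + sin(z)/8 - 14*cos(3*z/7)/3


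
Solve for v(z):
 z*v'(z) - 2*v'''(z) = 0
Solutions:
 v(z) = C1 + Integral(C2*airyai(2^(2/3)*z/2) + C3*airybi(2^(2/3)*z/2), z)


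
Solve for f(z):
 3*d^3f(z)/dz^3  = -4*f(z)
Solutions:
 f(z) = C3*exp(-6^(2/3)*z/3) + (C1*sin(2^(2/3)*3^(1/6)*z/2) + C2*cos(2^(2/3)*3^(1/6)*z/2))*exp(6^(2/3)*z/6)


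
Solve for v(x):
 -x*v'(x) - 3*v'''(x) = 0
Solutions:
 v(x) = C1 + Integral(C2*airyai(-3^(2/3)*x/3) + C3*airybi(-3^(2/3)*x/3), x)


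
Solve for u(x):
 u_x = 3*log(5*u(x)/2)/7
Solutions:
 7*Integral(1/(-log(_y) - log(5) + log(2)), (_y, u(x)))/3 = C1 - x


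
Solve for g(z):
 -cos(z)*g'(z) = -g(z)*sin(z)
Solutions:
 g(z) = C1/cos(z)


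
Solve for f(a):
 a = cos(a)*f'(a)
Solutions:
 f(a) = C1 + Integral(a/cos(a), a)


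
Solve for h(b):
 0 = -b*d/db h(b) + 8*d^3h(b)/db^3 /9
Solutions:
 h(b) = C1 + Integral(C2*airyai(3^(2/3)*b/2) + C3*airybi(3^(2/3)*b/2), b)


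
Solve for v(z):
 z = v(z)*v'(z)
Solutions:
 v(z) = -sqrt(C1 + z^2)
 v(z) = sqrt(C1 + z^2)


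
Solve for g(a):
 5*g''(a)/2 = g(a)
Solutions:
 g(a) = C1*exp(-sqrt(10)*a/5) + C2*exp(sqrt(10)*a/5)


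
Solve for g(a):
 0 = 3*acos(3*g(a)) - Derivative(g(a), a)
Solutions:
 Integral(1/acos(3*_y), (_y, g(a))) = C1 + 3*a


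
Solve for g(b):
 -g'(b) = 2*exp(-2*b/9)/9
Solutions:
 g(b) = C1 + exp(-2*b/9)


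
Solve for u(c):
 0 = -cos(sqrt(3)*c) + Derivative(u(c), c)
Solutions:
 u(c) = C1 + sqrt(3)*sin(sqrt(3)*c)/3


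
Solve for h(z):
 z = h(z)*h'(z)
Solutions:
 h(z) = -sqrt(C1 + z^2)
 h(z) = sqrt(C1 + z^2)


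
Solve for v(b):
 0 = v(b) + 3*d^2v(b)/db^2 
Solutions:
 v(b) = C1*sin(sqrt(3)*b/3) + C2*cos(sqrt(3)*b/3)


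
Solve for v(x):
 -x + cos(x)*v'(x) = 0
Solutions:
 v(x) = C1 + Integral(x/cos(x), x)


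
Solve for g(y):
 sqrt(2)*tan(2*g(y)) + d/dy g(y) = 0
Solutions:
 g(y) = -asin(C1*exp(-2*sqrt(2)*y))/2 + pi/2
 g(y) = asin(C1*exp(-2*sqrt(2)*y))/2


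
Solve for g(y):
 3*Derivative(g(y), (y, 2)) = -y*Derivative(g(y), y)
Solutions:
 g(y) = C1 + C2*erf(sqrt(6)*y/6)


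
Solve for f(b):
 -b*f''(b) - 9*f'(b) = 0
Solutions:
 f(b) = C1 + C2/b^8


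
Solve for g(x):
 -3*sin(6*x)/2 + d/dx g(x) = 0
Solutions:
 g(x) = C1 - cos(6*x)/4


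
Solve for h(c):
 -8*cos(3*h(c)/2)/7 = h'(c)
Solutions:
 8*c/7 - log(sin(3*h(c)/2) - 1)/3 + log(sin(3*h(c)/2) + 1)/3 = C1


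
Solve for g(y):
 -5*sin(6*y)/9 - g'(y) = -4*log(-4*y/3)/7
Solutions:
 g(y) = C1 + 4*y*log(-y)/7 - 4*y*log(3)/7 - 4*y/7 + 8*y*log(2)/7 + 5*cos(6*y)/54


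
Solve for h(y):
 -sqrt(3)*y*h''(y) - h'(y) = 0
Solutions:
 h(y) = C1 + C2*y^(1 - sqrt(3)/3)


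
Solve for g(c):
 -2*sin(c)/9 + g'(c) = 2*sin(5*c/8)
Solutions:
 g(c) = C1 - 16*cos(5*c/8)/5 - 2*cos(c)/9


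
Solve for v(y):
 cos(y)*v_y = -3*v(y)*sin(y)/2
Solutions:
 v(y) = C1*cos(y)^(3/2)


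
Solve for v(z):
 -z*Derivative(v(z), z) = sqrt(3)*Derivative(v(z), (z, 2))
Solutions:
 v(z) = C1 + C2*erf(sqrt(2)*3^(3/4)*z/6)


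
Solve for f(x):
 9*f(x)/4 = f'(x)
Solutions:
 f(x) = C1*exp(9*x/4)


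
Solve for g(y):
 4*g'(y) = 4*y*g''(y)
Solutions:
 g(y) = C1 + C2*y^2


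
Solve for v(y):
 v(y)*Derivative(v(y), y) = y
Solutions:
 v(y) = -sqrt(C1 + y^2)
 v(y) = sqrt(C1 + y^2)


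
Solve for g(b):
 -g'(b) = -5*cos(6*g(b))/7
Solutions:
 -5*b/7 - log(sin(6*g(b)) - 1)/12 + log(sin(6*g(b)) + 1)/12 = C1


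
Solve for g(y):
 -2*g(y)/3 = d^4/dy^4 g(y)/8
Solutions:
 g(y) = (C1*sin(sqrt(2)*3^(3/4)*y/3) + C2*cos(sqrt(2)*3^(3/4)*y/3))*exp(-sqrt(2)*3^(3/4)*y/3) + (C3*sin(sqrt(2)*3^(3/4)*y/3) + C4*cos(sqrt(2)*3^(3/4)*y/3))*exp(sqrt(2)*3^(3/4)*y/3)


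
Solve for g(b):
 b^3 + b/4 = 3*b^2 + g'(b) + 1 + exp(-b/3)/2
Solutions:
 g(b) = C1 + b^4/4 - b^3 + b^2/8 - b + 3*exp(-b/3)/2


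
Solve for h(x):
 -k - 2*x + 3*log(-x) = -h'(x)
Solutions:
 h(x) = C1 + x^2 + x*(k + 3) - 3*x*log(-x)


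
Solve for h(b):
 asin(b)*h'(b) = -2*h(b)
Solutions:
 h(b) = C1*exp(-2*Integral(1/asin(b), b))


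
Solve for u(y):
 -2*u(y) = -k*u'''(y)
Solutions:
 u(y) = C1*exp(2^(1/3)*y*(1/k)^(1/3)) + C2*exp(2^(1/3)*y*(-1 + sqrt(3)*I)*(1/k)^(1/3)/2) + C3*exp(-2^(1/3)*y*(1 + sqrt(3)*I)*(1/k)^(1/3)/2)


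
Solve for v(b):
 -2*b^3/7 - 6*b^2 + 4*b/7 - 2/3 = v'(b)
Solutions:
 v(b) = C1 - b^4/14 - 2*b^3 + 2*b^2/7 - 2*b/3


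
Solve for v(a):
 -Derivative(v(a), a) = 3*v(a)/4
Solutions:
 v(a) = C1*exp(-3*a/4)


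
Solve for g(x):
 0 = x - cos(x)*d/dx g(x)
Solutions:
 g(x) = C1 + Integral(x/cos(x), x)


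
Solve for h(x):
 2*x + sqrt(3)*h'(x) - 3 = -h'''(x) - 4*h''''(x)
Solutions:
 h(x) = C1 + C2*exp(x*(-2 + (1 + 216*sqrt(3) + sqrt(-1 + (1 + 216*sqrt(3))^2))^(-1/3) + (1 + 216*sqrt(3) + sqrt(-1 + (1 + 216*sqrt(3))^2))^(1/3))/24)*sin(sqrt(3)*x*(-(1 + 216*sqrt(3) + sqrt(-1 + (1 + 216*sqrt(3))^2))^(1/3) + (1 + 216*sqrt(3) + sqrt(-1 + (1 + 216*sqrt(3))^2))^(-1/3))/24) + C3*exp(x*(-2 + (1 + 216*sqrt(3) + sqrt(-1 + (1 + 216*sqrt(3))^2))^(-1/3) + (1 + 216*sqrt(3) + sqrt(-1 + (1 + 216*sqrt(3))^2))^(1/3))/24)*cos(sqrt(3)*x*(-(1 + 216*sqrt(3) + sqrt(-1 + (1 + 216*sqrt(3))^2))^(1/3) + (1 + 216*sqrt(3) + sqrt(-1 + (1 + 216*sqrt(3))^2))^(-1/3))/24) + C4*exp(-x*((1 + 216*sqrt(3) + sqrt(-1 + (1 + 216*sqrt(3))^2))^(-1/3) + 1 + (1 + 216*sqrt(3) + sqrt(-1 + (1 + 216*sqrt(3))^2))^(1/3))/12) - sqrt(3)*x^2/3 + sqrt(3)*x


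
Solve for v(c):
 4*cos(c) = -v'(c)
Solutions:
 v(c) = C1 - 4*sin(c)


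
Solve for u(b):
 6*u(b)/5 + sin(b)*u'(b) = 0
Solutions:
 u(b) = C1*(cos(b) + 1)^(3/5)/(cos(b) - 1)^(3/5)


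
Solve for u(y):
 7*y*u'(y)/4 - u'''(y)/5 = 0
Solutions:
 u(y) = C1 + Integral(C2*airyai(70^(1/3)*y/2) + C3*airybi(70^(1/3)*y/2), y)


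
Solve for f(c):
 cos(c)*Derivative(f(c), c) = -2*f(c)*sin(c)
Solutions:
 f(c) = C1*cos(c)^2


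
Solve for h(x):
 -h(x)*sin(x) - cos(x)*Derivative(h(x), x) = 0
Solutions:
 h(x) = C1*cos(x)


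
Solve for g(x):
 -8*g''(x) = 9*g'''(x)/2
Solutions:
 g(x) = C1 + C2*x + C3*exp(-16*x/9)


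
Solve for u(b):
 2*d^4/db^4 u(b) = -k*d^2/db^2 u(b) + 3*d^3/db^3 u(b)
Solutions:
 u(b) = C1 + C2*b + C3*exp(b*(3 - sqrt(9 - 8*k))/4) + C4*exp(b*(sqrt(9 - 8*k) + 3)/4)


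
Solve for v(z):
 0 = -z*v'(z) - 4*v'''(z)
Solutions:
 v(z) = C1 + Integral(C2*airyai(-2^(1/3)*z/2) + C3*airybi(-2^(1/3)*z/2), z)


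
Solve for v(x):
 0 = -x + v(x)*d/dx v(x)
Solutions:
 v(x) = -sqrt(C1 + x^2)
 v(x) = sqrt(C1 + x^2)


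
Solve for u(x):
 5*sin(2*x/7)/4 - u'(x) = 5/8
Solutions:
 u(x) = C1 - 5*x/8 - 35*cos(2*x/7)/8


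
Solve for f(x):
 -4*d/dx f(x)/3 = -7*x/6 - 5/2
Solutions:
 f(x) = C1 + 7*x^2/16 + 15*x/8


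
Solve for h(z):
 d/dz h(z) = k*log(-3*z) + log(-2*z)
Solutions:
 h(z) = C1 + z*(k + 1)*log(-z) + z*(-k + k*log(3) - 1 + log(2))


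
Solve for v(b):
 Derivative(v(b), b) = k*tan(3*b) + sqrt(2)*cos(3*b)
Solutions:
 v(b) = C1 - k*log(cos(3*b))/3 + sqrt(2)*sin(3*b)/3


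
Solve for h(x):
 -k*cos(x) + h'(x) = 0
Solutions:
 h(x) = C1 + k*sin(x)


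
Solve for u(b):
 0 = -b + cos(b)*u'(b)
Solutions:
 u(b) = C1 + Integral(b/cos(b), b)


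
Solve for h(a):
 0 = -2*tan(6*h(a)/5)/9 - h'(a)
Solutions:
 h(a) = -5*asin(C1*exp(-4*a/15))/6 + 5*pi/6
 h(a) = 5*asin(C1*exp(-4*a/15))/6


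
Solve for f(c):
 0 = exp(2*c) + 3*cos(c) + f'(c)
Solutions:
 f(c) = C1 - exp(2*c)/2 - 3*sin(c)


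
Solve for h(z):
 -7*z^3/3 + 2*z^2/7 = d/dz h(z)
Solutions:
 h(z) = C1 - 7*z^4/12 + 2*z^3/21


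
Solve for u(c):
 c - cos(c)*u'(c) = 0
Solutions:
 u(c) = C1 + Integral(c/cos(c), c)


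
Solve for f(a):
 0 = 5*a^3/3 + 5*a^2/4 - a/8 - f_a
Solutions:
 f(a) = C1 + 5*a^4/12 + 5*a^3/12 - a^2/16


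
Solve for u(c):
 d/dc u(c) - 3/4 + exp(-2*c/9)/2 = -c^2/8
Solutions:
 u(c) = C1 - c^3/24 + 3*c/4 + 9*exp(-2*c/9)/4


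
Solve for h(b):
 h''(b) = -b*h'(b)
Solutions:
 h(b) = C1 + C2*erf(sqrt(2)*b/2)


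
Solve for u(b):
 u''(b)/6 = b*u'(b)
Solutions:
 u(b) = C1 + C2*erfi(sqrt(3)*b)


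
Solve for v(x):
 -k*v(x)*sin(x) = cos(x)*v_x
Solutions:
 v(x) = C1*exp(k*log(cos(x)))


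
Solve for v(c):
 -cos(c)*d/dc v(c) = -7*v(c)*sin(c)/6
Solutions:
 v(c) = C1/cos(c)^(7/6)


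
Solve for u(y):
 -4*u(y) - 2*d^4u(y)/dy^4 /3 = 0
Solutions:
 u(y) = (C1*sin(2^(3/4)*3^(1/4)*y/2) + C2*cos(2^(3/4)*3^(1/4)*y/2))*exp(-2^(3/4)*3^(1/4)*y/2) + (C3*sin(2^(3/4)*3^(1/4)*y/2) + C4*cos(2^(3/4)*3^(1/4)*y/2))*exp(2^(3/4)*3^(1/4)*y/2)


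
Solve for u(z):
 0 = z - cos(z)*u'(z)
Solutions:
 u(z) = C1 + Integral(z/cos(z), z)


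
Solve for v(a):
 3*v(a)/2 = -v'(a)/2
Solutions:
 v(a) = C1*exp(-3*a)


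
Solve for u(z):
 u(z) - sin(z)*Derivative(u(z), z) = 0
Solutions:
 u(z) = C1*sqrt(cos(z) - 1)/sqrt(cos(z) + 1)


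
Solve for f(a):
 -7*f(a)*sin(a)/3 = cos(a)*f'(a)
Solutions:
 f(a) = C1*cos(a)^(7/3)


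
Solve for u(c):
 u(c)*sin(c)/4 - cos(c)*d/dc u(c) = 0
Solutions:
 u(c) = C1/cos(c)^(1/4)


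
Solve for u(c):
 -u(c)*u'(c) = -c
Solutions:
 u(c) = -sqrt(C1 + c^2)
 u(c) = sqrt(C1 + c^2)


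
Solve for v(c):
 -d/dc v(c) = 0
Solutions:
 v(c) = C1


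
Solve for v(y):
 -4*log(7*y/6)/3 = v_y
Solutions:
 v(y) = C1 - 4*y*log(y)/3 - 4*y*log(7)/3 + 4*y/3 + 4*y*log(6)/3


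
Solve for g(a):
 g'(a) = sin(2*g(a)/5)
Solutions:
 -a + 5*log(cos(2*g(a)/5) - 1)/4 - 5*log(cos(2*g(a)/5) + 1)/4 = C1


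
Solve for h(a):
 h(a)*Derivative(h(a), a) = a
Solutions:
 h(a) = -sqrt(C1 + a^2)
 h(a) = sqrt(C1 + a^2)


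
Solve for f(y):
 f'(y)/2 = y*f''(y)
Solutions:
 f(y) = C1 + C2*y^(3/2)


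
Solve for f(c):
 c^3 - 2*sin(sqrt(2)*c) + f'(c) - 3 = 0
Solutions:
 f(c) = C1 - c^4/4 + 3*c - sqrt(2)*cos(sqrt(2)*c)


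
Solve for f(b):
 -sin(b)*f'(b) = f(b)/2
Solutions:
 f(b) = C1*(cos(b) + 1)^(1/4)/(cos(b) - 1)^(1/4)


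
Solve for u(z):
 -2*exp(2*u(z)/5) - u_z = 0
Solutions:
 u(z) = 5*log(-sqrt(-1/(C1 - 2*z))) - 5*log(2) + 5*log(10)/2
 u(z) = 5*log(-1/(C1 - 2*z))/2 - 5*log(2) + 5*log(10)/2


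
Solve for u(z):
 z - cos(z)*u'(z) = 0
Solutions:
 u(z) = C1 + Integral(z/cos(z), z)


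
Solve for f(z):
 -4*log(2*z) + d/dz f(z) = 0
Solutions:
 f(z) = C1 + 4*z*log(z) - 4*z + z*log(16)


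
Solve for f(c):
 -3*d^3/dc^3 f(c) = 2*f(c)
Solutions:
 f(c) = C3*exp(-2^(1/3)*3^(2/3)*c/3) + (C1*sin(2^(1/3)*3^(1/6)*c/2) + C2*cos(2^(1/3)*3^(1/6)*c/2))*exp(2^(1/3)*3^(2/3)*c/6)


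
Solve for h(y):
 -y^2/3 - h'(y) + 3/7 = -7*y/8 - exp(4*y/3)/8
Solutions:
 h(y) = C1 - y^3/9 + 7*y^2/16 + 3*y/7 + 3*exp(4*y/3)/32


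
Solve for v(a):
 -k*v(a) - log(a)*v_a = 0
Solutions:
 v(a) = C1*exp(-k*li(a))


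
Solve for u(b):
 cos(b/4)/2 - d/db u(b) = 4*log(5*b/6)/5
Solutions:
 u(b) = C1 - 4*b*log(b)/5 - 4*b*log(5)/5 + 4*b/5 + 4*b*log(6)/5 + 2*sin(b/4)


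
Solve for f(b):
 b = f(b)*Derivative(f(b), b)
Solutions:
 f(b) = -sqrt(C1 + b^2)
 f(b) = sqrt(C1 + b^2)


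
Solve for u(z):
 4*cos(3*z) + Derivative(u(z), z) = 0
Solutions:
 u(z) = C1 - 4*sin(3*z)/3


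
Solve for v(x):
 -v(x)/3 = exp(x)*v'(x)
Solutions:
 v(x) = C1*exp(exp(-x)/3)


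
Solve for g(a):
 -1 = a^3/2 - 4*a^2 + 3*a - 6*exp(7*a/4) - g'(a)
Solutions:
 g(a) = C1 + a^4/8 - 4*a^3/3 + 3*a^2/2 + a - 24*exp(7*a/4)/7


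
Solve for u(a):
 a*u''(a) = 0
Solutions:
 u(a) = C1 + C2*a


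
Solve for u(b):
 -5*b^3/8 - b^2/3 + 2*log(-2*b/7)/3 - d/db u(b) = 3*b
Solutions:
 u(b) = C1 - 5*b^4/32 - b^3/9 - 3*b^2/2 + 2*b*log(-b)/3 + 2*b*(-log(7) - 1 + log(2))/3


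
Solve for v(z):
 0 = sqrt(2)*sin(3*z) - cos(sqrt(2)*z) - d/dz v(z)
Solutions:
 v(z) = C1 - sqrt(2)*sin(sqrt(2)*z)/2 - sqrt(2)*cos(3*z)/3


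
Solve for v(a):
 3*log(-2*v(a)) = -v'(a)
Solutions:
 Integral(1/(log(-_y) + log(2)), (_y, v(a)))/3 = C1 - a


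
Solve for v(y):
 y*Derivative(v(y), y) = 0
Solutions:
 v(y) = C1


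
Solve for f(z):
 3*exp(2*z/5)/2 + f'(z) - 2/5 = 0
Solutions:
 f(z) = C1 + 2*z/5 - 15*exp(2*z/5)/4


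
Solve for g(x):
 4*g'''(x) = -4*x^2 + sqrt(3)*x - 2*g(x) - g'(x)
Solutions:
 g(x) = C1*exp(-3^(1/3)*x*(-(18 + sqrt(327))^(1/3) + 3^(1/3)/(18 + sqrt(327))^(1/3))/12)*sin(3^(1/6)*x*(3/(18 + sqrt(327))^(1/3) + 3^(2/3)*(18 + sqrt(327))^(1/3))/12) + C2*exp(-3^(1/3)*x*(-(18 + sqrt(327))^(1/3) + 3^(1/3)/(18 + sqrt(327))^(1/3))/12)*cos(3^(1/6)*x*(3/(18 + sqrt(327))^(1/3) + 3^(2/3)*(18 + sqrt(327))^(1/3))/12) + C3*exp(3^(1/3)*x*(-(18 + sqrt(327))^(1/3) + 3^(1/3)/(18 + sqrt(327))^(1/3))/6) - 2*x^2 + sqrt(3)*x/2 + 2*x - 1 - sqrt(3)/4


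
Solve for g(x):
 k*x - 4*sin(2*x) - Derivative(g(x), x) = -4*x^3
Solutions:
 g(x) = C1 + k*x^2/2 + x^4 + 2*cos(2*x)


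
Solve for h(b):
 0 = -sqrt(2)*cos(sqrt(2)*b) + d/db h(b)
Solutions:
 h(b) = C1 + sin(sqrt(2)*b)


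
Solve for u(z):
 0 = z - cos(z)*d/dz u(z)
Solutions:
 u(z) = C1 + Integral(z/cos(z), z)


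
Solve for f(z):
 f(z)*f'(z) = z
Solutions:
 f(z) = -sqrt(C1 + z^2)
 f(z) = sqrt(C1 + z^2)
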